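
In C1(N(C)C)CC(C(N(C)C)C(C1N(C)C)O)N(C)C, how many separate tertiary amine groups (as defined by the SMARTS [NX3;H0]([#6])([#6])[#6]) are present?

4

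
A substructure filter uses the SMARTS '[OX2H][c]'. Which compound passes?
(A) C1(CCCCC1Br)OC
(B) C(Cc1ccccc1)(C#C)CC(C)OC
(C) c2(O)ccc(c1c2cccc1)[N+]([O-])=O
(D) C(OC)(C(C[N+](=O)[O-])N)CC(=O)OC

C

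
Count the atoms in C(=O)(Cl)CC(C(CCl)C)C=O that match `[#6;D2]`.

The query [#6;D2] means: any carbon bonded to exactly two heavy atoms.
Check the 11 heavy atoms by environment: 3× C (D2) → match; 3× C (D3) → no; 2× O (D1) → no; 2× Cl (D1) → no; 1× C (D1) → no.
That gives 3 matching atoms.

3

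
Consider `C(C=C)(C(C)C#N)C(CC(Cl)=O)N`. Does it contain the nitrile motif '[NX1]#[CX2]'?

The pattern [NX1]#[CX2] describes a nitrogen triple-bonded to a two-connected carbon — a nitrile.
The molecule carries a nitrile (-C#N), whose atoms satisfy every constraint of the query, so the pattern matches.

Yes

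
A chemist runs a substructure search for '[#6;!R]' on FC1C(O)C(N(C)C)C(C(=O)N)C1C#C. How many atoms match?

5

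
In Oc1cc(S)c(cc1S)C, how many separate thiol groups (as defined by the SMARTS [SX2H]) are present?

2

[SX2H] is the SMARTS for a thiol: an aliphatic sulfur with two connections, one being H.
The molecule carries 2 separate instances of a thiol (-SH) meeting every constraint; each maps to a distinct set of atoms, giving 2 matches.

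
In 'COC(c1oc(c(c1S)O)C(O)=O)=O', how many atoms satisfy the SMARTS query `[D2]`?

2

The query [D2] means: atom with exactly two heavy-atom neighbours.
Check the 14 heavy atoms by environment: 1× o (aromatic, D2) → match; 4× c (aromatic, D3) → no; 2× C (D3) → no; 4× O (D1) → no; 1× O (D2) → match; 1× C (D1) → no; 1× S (D1) → no.
Summing the matching environments: 1 + 1 = 2 matching atoms.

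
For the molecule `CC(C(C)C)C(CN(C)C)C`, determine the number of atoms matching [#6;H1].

3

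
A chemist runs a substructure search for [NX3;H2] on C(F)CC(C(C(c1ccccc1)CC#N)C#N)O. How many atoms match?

The query [NX3;H2] means: aliphatic N with 3 total connections, two of them H — an -NH2 nitrogen (amine or amide).
Check the 18 heavy atoms by environment: 3× C (H2, X4) → no; 3× C (H1, X4) → no; 1× O (H1, X2) → no; 1× c (aromatic, H0, X3) → no; 5× c (aromatic, H1, X3) → no; 2× C (H0, X2) → no; 2× N (H0, X1) → no; 1× F (H0, X1) → no.
No environment satisfies the query, so 0 matching atoms.

0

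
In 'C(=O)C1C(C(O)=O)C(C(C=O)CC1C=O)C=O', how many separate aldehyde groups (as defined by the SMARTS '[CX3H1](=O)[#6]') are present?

4

[CX3H1](=O)[#6] is the SMARTS for an aldehyde: an sp2 carbon with one H, double-bonded to O and single-bonded to carbon.
The molecule carries 4 separate instances of an aldehyde (-CHO) meeting every constraint; each maps to a distinct set of atoms, giving 4 matches.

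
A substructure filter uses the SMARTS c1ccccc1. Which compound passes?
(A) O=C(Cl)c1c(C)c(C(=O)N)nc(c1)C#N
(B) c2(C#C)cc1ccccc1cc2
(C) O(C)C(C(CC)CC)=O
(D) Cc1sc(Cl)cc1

B

c1ccccc1 describes six aromatic carbons in a ring (a benzene ring).
(A) has a methyl group (-CH3) but no six-membered all-carbon aromatic ring is present.
(B) contains the required atom environment, so the pattern matches.
(C) has a methyl group (-CH3) but no six-membered all-carbon aromatic ring is present.
(D) has a methyl group (-CH3) but no six-membered all-carbon aromatic ring is present.
So the answer is (B).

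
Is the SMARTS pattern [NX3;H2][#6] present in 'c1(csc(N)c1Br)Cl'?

Yes

The pattern [NX3;H2][#6] describes a trivalent nitrogen with two H attached to carbon — a primary amine.
The molecule carries a primary amino group (-NH2), whose atoms satisfy every constraint of the query, so the pattern matches.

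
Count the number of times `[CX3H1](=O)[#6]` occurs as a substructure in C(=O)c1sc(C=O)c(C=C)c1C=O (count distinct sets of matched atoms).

3

[CX3H1](=O)[#6] is the SMARTS for an aldehyde: an sp2 carbon with one H, double-bonded to O and single-bonded to carbon.
The molecule carries 3 separate instances of an aldehyde (-CHO) meeting every constraint; each maps to a distinct set of atoms, giving 3 matches.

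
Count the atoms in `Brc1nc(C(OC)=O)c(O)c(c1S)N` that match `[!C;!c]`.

The query [!C;!c] means: neither aliphatic nor aromatic carbon — same as [!#6].
Check the 14 heavy atoms by environment: 1× n (aromatic) → match; 5× c (aromatic) → no; 1× Br → match; 3× O → match; 1× N → match; 2× C → no; 1× S → match.
Summing the matching environments: 1 + 1 + 3 + 1 + 1 = 7 matching atoms.

7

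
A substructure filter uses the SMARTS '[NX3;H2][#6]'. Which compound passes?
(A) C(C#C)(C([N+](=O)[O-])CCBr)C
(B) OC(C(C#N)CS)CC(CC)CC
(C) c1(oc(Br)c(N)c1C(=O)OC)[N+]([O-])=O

[NX3;H2][#6] describes a trivalent nitrogen with two H attached to carbon (a primary amine).
(A) has a nitro group (-[N+](=O)[O-]) but the nitrogen is [N+] with no H, not NX3H2.
(B) has a nitrile (-C#N) but the nitrogen is NX1 (triple-bonded), not NX3 with two H.
(C) contains a primary amino group (-NH2), which satisfies every atom and bond constraint.
So the answer is (C).

C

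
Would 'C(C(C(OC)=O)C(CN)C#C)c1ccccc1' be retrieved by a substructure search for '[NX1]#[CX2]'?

No

The pattern [NX1]#[CX2] describes a nitrogen triple-bonded to a two-connected carbon — a nitrile.
The closest candidate here is a primary amino group (-NH2), but the nitrogen is NX3 (three connections), not NX1 triple-bonded. No other fragment satisfies the full query, so there is no match.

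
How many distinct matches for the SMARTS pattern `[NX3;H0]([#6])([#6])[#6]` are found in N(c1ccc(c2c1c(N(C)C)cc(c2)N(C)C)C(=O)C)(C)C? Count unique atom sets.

3

[NX3;H0]([#6])([#6])[#6] is the SMARTS for a tertiary amine: a trivalent nitrogen with no H, bonded to three carbons.
The molecule carries 3 separate instances of a dimethylamino group (-N(CH3)2) meeting every constraint; each maps to a distinct set of atoms, giving 3 matches.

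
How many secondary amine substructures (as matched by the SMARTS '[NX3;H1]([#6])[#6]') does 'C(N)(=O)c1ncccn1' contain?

[NX3;H1]([#6])[#6] is the SMARTS for a secondary amine: a trivalent nitrogen with one H, bonded to two carbons.
The molecule has a primary amide (-C(=O)NH2), but the -C(=O)NH2 nitrogen has H2, not H1; nothing else fits, so there are 0 matches.

0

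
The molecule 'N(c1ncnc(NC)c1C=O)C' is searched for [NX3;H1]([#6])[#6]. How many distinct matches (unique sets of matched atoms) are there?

2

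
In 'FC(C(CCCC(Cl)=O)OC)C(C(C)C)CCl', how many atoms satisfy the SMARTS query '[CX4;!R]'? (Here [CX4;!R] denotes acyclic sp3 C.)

The query [CX4;!R] means: aliphatic carbon with four total connections, not in a ring.
Check the 17 heavy atoms by environment: 11× C (X4, acyclic) → match; 1× O (X2, acyclic) → no; 1× C (X3, acyclic) → no; 1× O (X1, acyclic) → no; 2× Cl (X1, acyclic) → no; 1× F (X1, acyclic) → no.
That gives 11 matching atoms.

11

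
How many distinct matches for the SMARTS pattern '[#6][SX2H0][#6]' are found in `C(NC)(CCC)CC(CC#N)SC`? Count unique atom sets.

1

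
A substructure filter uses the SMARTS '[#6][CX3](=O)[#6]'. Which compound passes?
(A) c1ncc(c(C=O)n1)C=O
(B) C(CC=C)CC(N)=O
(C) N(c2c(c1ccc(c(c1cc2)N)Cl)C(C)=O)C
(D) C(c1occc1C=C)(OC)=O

C

[#6][CX3](=O)[#6] describes a carbonyl carbon (no H) flanked by two carbons (a ketone).
(A) has an aldehyde (-CHO) but the carbonyl carbon has H1, so it is not flanked by two carbons.
(B) has a primary amide (-C(=O)NH2) but one neighbour of the carbonyl carbon is N, not C.
(C) contains an acetyl/ketone group (-C(=O)CH3), which satisfies every atom and bond constraint.
(D) has a methyl-ester group (-C(=O)OCH3) but one neighbour of the carbonyl carbon is O, not C.
So the answer is (C).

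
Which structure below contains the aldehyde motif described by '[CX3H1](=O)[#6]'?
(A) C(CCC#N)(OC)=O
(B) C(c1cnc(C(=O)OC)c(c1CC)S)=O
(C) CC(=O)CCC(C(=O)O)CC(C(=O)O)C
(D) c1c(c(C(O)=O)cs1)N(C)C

B

[CX3H1](=O)[#6] describes an sp2 carbon with one H, double-bonded to O and single-bonded to carbon (an aldehyde).
(A) has a methyl-ester group (-C(=O)OCH3) but the carbonyl carbon has H0, not H1.
(B) contains an aldehyde (-CHO), which satisfies every atom and bond constraint.
(C) has an acetyl/ketone group (-C(=O)CH3) but the carbonyl carbon has H0 (two carbon neighbours), not H1.
(D) has a carboxylic acid group (-C(=O)OH) but the carbonyl carbon has H0 and is bonded to O, not H1.
So the answer is (B).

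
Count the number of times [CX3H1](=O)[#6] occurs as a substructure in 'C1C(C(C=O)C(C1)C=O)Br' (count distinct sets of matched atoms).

2

[CX3H1](=O)[#6] is the SMARTS for an aldehyde: an sp2 carbon with one H, double-bonded to O and single-bonded to carbon.
The molecule carries 2 separate instances of an aldehyde (-CHO) meeting every constraint; each maps to a distinct set of atoms, giving 2 matches.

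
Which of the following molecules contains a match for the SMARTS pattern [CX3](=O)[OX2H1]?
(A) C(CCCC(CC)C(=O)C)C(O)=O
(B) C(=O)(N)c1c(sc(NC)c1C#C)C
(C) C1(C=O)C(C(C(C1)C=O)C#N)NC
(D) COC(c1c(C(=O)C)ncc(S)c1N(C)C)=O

A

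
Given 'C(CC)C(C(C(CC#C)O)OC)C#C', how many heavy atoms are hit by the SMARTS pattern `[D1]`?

Check the 14 heavy atoms by environment: 5× C (D2) → no; 3× C (D3) → no; 1× O (D1) → match; 4× C (D1) → match; 1× O (D2) → no.
Summing the matching environments: 1 + 4 = 5 matching atoms.

5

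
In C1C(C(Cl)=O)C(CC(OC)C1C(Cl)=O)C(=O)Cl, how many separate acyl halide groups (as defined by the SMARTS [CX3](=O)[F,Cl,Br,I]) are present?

[CX3](=O)[F,Cl,Br,I] is the SMARTS for an acyl halide: a carbonyl carbon bonded to a halogen.
The molecule carries 3 separate instances of an acyl chloride (-C(=O)Cl) meeting every constraint; each maps to a distinct set of atoms, giving 3 matches.

3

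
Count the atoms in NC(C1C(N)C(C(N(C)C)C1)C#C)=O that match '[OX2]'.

Check the 14 heavy atoms by environment: 7× C (X4) → no; 1× C (X3) → no; 1× O (X1) → no; 3× N (X3) → no; 2× C (X2) → no.
No environment satisfies the query, so 0 matching atoms.

0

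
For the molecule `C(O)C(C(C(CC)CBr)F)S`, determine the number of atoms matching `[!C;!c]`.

4

The query [!C;!c] means: neither aliphatic nor aromatic carbon — same as [!#6].
Check the 11 heavy atoms by environment: 7× C → no; 1× F → match; 1× Br → match; 1× O → match; 1× S → match.
Summing the matching environments: 1 + 1 + 1 + 1 = 4 matching atoms.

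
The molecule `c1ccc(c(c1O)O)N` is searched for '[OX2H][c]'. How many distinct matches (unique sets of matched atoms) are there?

[OX2H][c] is the SMARTS for a phenol: a hydroxyl oxygen attached to an aromatic carbon.
The molecule carries 2 separate instances of a hydroxyl group (-OH) meeting every constraint; each maps to a distinct set of atoms, giving 2 matches.

2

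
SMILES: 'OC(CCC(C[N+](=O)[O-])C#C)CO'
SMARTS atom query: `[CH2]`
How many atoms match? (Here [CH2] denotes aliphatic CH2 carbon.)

4

Check the 13 heavy atoms by environment: 4× C (H2) → match; 3× C (H1) → no; 2× O (H1) → no; 1× N (charge +1, H0) → no; 1× O (charge -1, H0) → no; 1× O (H0) → no; 1× C (H0) → no.
That gives 4 matching atoms.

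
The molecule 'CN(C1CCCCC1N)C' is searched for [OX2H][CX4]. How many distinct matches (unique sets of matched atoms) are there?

0

[OX2H][CX4] is the SMARTS for an aliphatic alcohol: a hydroxyl oxygen bound to an sp3 (X4) carbon.
No fragment in the molecule satisfies every constraint, giving 0 matches.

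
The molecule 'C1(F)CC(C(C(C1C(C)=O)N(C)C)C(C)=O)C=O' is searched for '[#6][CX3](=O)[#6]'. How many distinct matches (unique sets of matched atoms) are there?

2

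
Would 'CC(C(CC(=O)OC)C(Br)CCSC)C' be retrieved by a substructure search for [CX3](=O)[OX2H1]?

The pattern [CX3](=O)[OX2H1] describes an sp2 carbon double-bonded to O and single-bonded to an -OH oxygen — a carboxylic acid.
The closest candidate here is a methyl-ester group (-C(=O)OCH3), but the singly-bonded O has no H (OX2H0, not OX2H1). No other fragment satisfies the full query, so there is no match.

No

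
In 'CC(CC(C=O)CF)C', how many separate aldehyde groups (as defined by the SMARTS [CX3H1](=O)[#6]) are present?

1

[CX3H1](=O)[#6] is the SMARTS for an aldehyde: an sp2 carbon with one H, double-bonded to O and single-bonded to carbon.
Exactly one fragment in the molecule meets all constraints, giving 1 match.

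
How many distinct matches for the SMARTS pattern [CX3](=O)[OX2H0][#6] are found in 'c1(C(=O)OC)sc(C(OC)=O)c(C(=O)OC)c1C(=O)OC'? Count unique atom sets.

[CX3](=O)[OX2H0][#6] is the SMARTS for an ester: a carbonyl carbon bonded to an oxygen that is itself bonded to carbon (no H on that O).
The molecule carries 4 separate instances of a methyl-ester group (-C(=O)OCH3) meeting every constraint; each maps to a distinct set of atoms, giving 4 matches.

4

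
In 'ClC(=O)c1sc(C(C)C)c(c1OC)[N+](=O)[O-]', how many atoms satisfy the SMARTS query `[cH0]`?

4

The query [cH0] means: aromatic carbon with no attached hydrogen (substituted or ring-fusion).
Check the 16 heavy atoms by environment: 1× s (aromatic, H0) → no; 4× c (aromatic, H0) → match; 3× O (H0) → no; 3× C (H3) → no; 1× C (H0) → no; 1× Cl (H0) → no; 1× C (H1) → no; 1× N (charge +1, H0) → no; 1× O (charge -1, H0) → no.
That gives 4 matching atoms.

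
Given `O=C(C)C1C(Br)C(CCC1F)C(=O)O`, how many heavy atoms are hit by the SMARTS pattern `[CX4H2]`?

2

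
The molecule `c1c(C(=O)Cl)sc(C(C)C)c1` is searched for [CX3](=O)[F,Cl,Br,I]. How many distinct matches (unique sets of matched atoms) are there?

[CX3](=O)[F,Cl,Br,I] is the SMARTS for an acyl halide: a carbonyl carbon bonded to a halogen.
Exactly one fragment in the molecule meets all constraints, giving 1 match.

1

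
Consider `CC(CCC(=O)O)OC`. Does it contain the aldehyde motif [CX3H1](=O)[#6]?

No

The pattern [CX3H1](=O)[#6] describes an sp2 carbon with one H, double-bonded to O and single-bonded to carbon — an aldehyde.
The closest candidate here is a carboxylic acid group (-C(=O)OH), but the carbonyl carbon has H0 and is bonded to O, not H1. No other fragment satisfies the full query, so there is no match.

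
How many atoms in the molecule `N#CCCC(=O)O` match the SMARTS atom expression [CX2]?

1

The query [CX2] means: C with X2: aliphatic carbon with exactly 2 total connections.
Check the 7 heavy atoms by environment: 2× C (X4) → no; 1× C (X3) → no; 1× O (X1) → no; 1× O (X2) → no; 1× C (X2) → match; 1× N (X1) → no.
That gives 1 matching atom.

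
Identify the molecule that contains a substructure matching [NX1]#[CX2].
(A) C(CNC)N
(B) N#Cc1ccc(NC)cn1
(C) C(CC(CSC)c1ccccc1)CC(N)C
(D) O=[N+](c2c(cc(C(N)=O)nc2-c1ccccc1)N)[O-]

B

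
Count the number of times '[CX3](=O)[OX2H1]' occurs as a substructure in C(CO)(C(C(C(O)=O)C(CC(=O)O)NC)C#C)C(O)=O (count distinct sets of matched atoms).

3

[CX3](=O)[OX2H1] is the SMARTS for a carboxylic acid: an sp2 carbon double-bonded to O and single-bonded to an -OH oxygen.
The molecule carries 3 separate instances of a carboxylic acid group (-C(=O)OH) meeting every constraint; each maps to a distinct set of atoms, giving 3 matches.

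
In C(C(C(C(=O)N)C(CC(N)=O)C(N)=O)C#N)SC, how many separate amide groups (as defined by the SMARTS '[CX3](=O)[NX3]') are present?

3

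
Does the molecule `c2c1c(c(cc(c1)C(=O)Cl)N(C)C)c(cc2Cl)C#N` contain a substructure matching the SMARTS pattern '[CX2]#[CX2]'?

The pattern [CX2]#[CX2] describes a carbon-carbon triple bond — an alkyne.
The closest candidate here is a nitrile (-C#N), but the triple bond is C#N, not C#C. No other fragment satisfies the full query, so there is no match.

No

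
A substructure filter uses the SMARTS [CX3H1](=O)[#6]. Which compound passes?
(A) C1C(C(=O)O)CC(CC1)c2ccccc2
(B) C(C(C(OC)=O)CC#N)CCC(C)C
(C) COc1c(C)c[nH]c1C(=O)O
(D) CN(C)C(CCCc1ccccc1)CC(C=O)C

D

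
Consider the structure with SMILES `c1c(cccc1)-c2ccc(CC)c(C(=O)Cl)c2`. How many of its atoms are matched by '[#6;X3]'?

13

The query [#6;X3] means: any carbon (aromatic or not) with three total connections.
Check the 17 heavy atoms by environment: 12× c (aromatic, X3) → match; 2× C (X4) → no; 1× C (X3) → match; 1× O (X1) → no; 1× Cl (X1) → no.
Summing the matching environments: 12 + 1 = 13 matching atoms.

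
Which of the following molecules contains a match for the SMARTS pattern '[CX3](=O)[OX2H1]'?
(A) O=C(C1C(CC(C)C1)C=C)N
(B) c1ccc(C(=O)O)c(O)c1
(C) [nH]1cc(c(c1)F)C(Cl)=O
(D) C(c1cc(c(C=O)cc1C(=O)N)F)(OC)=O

[CX3](=O)[OX2H1] describes an sp2 carbon double-bonded to O and single-bonded to an -OH oxygen (a carboxylic acid).
(A) has a primary amide (-C(=O)NH2) but the carbonyl is bonded to N, not to an -OH oxygen.
(B) contains a carboxylic acid group (-C(=O)OH), which satisfies every atom and bond constraint.
(C) has an acyl chloride (-C(=O)Cl) but the carbonyl is bonded to Cl, not to an -OH oxygen.
(D) has an aldehyde (-CHO) but there is no singly-bonded oxygen on the carbonyl carbon.
So the answer is (B).

B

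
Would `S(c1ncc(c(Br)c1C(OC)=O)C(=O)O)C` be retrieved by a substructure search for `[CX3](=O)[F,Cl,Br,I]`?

No

The pattern [CX3](=O)[F,Cl,Br,I] describes a carbonyl carbon bonded to a halogen — an acyl halide.
The closest candidate here is a methyl-ester group (-C(=O)OCH3), but the carbonyl is bonded to -O-C, not to a halogen. No other fragment satisfies the full query, so there is no match.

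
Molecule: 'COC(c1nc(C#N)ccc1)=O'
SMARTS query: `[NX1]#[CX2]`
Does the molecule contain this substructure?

The pattern [NX1]#[CX2] describes a nitrogen triple-bonded to a two-connected carbon — a nitrile.
The molecule carries a nitrile (-C#N), whose atoms satisfy every constraint of the query, so the pattern matches.

Yes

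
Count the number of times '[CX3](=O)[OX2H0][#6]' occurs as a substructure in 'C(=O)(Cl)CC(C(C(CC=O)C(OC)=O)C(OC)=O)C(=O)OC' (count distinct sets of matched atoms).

[CX3](=O)[OX2H0][#6] is the SMARTS for an ester: a carbonyl carbon bonded to an oxygen that is itself bonded to carbon (no H on that O).
The molecule carries 3 separate instances of a methyl-ester group (-C(=O)OCH3) meeting every constraint; each maps to a distinct set of atoms, giving 3 matches.

3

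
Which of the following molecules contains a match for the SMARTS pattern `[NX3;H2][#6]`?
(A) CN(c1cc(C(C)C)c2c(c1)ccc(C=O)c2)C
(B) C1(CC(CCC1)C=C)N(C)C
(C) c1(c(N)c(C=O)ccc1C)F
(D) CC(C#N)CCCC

C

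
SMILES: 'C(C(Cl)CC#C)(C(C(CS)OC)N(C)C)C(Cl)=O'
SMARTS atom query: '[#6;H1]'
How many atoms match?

5

The query [#6;H1] means: any carbon bearing exactly one hydrogen.
Check the 18 heavy atoms by environment: 2× C (H2) → no; 5× C (H1) → match; 1× S (H1) → no; 2× O (H0) → no; 3× C (H3) → no; 1× N (H0) → no; 2× C (H0) → no; 2× Cl (H0) → no.
That gives 5 matching atoms.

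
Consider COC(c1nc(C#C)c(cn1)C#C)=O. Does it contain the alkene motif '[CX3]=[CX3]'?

No

The pattern [CX3]=[CX3] describes a non-aromatic C=C double bond between two sp2 carbons — an alkene.
The closest candidate here is an ethynyl group (-C#CH), but the C-C bond is a triple bond, not a double bond. No other fragment satisfies the full query, so there is no match.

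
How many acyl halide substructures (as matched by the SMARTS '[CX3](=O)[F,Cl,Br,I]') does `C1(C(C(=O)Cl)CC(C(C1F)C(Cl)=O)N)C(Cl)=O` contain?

3

[CX3](=O)[F,Cl,Br,I] is the SMARTS for an acyl halide: a carbonyl carbon bonded to a halogen.
The molecule carries 3 separate instances of an acyl chloride (-C(=O)Cl) meeting every constraint; each maps to a distinct set of atoms, giving 3 matches.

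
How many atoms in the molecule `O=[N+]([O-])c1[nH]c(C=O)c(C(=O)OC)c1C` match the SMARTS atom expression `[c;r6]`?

The query [c;r6] means: aromatic carbon that belongs to a six-membered ring.
Check the 15 heavy atoms by environment: 1× n (aromatic, in 5-ring) → no; 4× c (aromatic, in 5-ring) → no; 4× C (acyclic) → no; 4× O (acyclic) → no; 1× N (charge +1, acyclic) → no; 1× O (charge -1, acyclic) → no.
No environment satisfies the query, so 0 matching atoms.

0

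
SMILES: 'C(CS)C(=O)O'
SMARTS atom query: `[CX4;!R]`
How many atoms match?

2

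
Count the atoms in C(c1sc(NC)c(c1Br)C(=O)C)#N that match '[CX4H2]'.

0

The query [CX4H2] means: sp3 carbon (X4) with exactly two hydrogens.
Check the 13 heavy atoms by environment: 1× s (aromatic, H0, X2) → no; 4× c (aromatic, H0, X3) → no; 1× N (H1, X3) → no; 2× C (H3, X4) → no; 1× C (H0, X2) → no; 1× N (H0, X1) → no; 1× C (H0, X3) → no; 1× O (H0, X1) → no; 1× Br (H0, X1) → no.
No environment satisfies the query, so 0 matching atoms.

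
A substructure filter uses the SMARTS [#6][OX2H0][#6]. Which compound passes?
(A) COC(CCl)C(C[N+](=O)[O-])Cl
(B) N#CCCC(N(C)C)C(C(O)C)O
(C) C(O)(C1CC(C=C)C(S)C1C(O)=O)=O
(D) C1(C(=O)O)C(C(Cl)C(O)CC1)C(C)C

[#6][OX2H0][#6] describes an aliphatic oxygen bridging two carbons with no H on the oxygen (an ether).
(A) contains a methoxy ether (-OCH3), which satisfies every atom and bond constraint.
(B) has a hydroxyl group (-OH) but the oxygen has H1, not H0 bridging two carbons.
(C) has a carboxylic acid group (-C(=O)OH) but the -OH oxygen has H1; the =O is OX1, not OX2.
(D) has a hydroxyl group (-OH) but the oxygen has H1, not H0 bridging two carbons.
So the answer is (A).

A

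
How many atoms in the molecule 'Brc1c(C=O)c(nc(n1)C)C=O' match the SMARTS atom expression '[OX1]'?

2

The query [OX1] means: aliphatic oxygen with one total connection — typically a carbonyl =O or an oxide.
Check the 12 heavy atoms by environment: 2× n (aromatic, X2) → no; 4× c (aromatic, X3) → no; 2× C (X3) → no; 2× O (X1) → match; 1× C (X4) → no; 1× Br (X1) → no.
That gives 2 matching atoms.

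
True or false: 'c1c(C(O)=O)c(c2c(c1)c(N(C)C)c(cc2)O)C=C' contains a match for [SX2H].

False

The pattern [SX2H] describes an aliphatic sulfur with two connections, one being H — a thiol.
The closest candidate here is a hydroxyl group (-OH), but it is an -OH, not an -SH. No other fragment satisfies the full query, so there is no match.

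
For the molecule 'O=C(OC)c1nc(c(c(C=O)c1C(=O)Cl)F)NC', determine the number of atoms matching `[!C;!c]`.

Check the 18 heavy atoms by environment: 1× n (aromatic) → match; 5× c (aromatic) → no; 5× C → no; 4× O → match; 1× F → match; 1× N → match; 1× Cl → match.
Summing the matching environments: 1 + 4 + 1 + 1 + 1 = 8 matching atoms.

8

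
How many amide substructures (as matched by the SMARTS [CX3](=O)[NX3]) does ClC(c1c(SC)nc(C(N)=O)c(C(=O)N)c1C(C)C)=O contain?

[CX3](=O)[NX3] is the SMARTS for an amide: a carbonyl carbon bonded to a trivalent nitrogen.
The molecule carries 2 separate instances of a primary amide (-C(=O)NH2) meeting every constraint; each maps to a distinct set of atoms, giving 2 matches.

2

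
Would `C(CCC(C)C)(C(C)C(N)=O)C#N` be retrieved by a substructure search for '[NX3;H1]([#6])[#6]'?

No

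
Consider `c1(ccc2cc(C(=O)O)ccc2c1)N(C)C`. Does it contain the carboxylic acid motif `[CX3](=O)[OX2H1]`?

Yes

The pattern [CX3](=O)[OX2H1] describes an sp2 carbon double-bonded to O and single-bonded to an -OH oxygen — a carboxylic acid.
The molecule carries a carboxylic acid group (-C(=O)OH), whose atoms satisfy every constraint of the query, so the pattern matches.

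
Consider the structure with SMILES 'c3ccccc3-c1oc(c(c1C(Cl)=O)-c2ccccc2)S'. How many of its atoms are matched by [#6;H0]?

7

Check the 21 heavy atoms by environment: 1× o (aromatic, H0) → no; 6× c (aromatic, H0) → match; 10× c (aromatic, H1) → no; 1× S (H1) → no; 1× C (H0) → match; 1× O (H0) → no; 1× Cl (H0) → no.
Summing the matching environments: 6 + 1 = 7 matching atoms.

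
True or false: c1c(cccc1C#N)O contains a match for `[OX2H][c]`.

True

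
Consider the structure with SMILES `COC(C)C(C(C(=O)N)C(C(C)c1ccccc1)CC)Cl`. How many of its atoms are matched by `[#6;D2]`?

6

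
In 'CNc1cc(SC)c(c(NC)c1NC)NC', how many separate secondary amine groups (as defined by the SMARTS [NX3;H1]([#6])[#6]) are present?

4

[NX3;H1]([#6])[#6] is the SMARTS for a secondary amine: a trivalent nitrogen with one H, bonded to two carbons.
The molecule carries 4 separate instances of an N-methylamino group (-NHCH3) meeting every constraint; each maps to a distinct set of atoms, giving 4 matches.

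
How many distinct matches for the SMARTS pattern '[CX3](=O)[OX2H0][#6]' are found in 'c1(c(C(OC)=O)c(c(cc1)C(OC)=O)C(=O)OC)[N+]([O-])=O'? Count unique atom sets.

3

[CX3](=O)[OX2H0][#6] is the SMARTS for an ester: a carbonyl carbon bonded to an oxygen that is itself bonded to carbon (no H on that O).
The molecule carries 3 separate instances of a methyl-ester group (-C(=O)OCH3) meeting every constraint; each maps to a distinct set of atoms, giving 3 matches.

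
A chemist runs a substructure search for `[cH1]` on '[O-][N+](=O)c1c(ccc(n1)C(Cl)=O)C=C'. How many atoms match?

2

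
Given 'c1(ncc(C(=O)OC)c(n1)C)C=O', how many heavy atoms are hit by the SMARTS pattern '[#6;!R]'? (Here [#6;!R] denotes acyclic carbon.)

4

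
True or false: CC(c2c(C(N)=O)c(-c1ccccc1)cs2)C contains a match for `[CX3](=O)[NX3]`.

The pattern [CX3](=O)[NX3] describes a carbonyl carbon bonded to a trivalent nitrogen — an amide.
The molecule carries a primary amide (-C(=O)NH2), whose atoms satisfy every constraint of the query, so the pattern matches.

True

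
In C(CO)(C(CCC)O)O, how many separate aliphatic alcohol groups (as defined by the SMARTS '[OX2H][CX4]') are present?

3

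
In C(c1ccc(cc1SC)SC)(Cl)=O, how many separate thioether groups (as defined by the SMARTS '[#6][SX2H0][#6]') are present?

[#6][SX2H0][#6] is the SMARTS for a thioether: an aliphatic sulfur bridging two carbons with no H on the sulfur.
The molecule carries 2 separate instances of a methylthio ether (-SCH3) meeting every constraint; each maps to a distinct set of atoms, giving 2 matches.

2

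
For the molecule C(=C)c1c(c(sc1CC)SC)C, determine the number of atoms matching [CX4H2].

The query [CX4H2] means: sp3 carbon (X4) with exactly two hydrogens.
Check the 12 heavy atoms by environment: 1× s (aromatic, H0, X2) → no; 4× c (aromatic, H0, X3) → no; 3× C (H3, X4) → no; 1× S (H0, X2) → no; 1× C (H1, X3) → no; 1× C (H2, X3) → no; 1× C (H2, X4) → match.
That gives 1 matching atom.

1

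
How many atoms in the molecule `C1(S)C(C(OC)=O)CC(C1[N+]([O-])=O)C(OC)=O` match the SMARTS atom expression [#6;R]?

The query [#6;R] means: carbon that is part of a ring.
Check the 17 heavy atoms by environment: 5× C (in 5-ring) → match; 4× C (acyclic) → no; 5× O (acyclic) → no; 1× S (acyclic) → no; 1× N (charge +1, acyclic) → no; 1× O (charge -1, acyclic) → no.
That gives 5 matching atoms.

5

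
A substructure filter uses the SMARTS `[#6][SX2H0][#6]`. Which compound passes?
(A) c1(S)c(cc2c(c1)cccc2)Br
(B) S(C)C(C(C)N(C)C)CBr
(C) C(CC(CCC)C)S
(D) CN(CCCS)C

B

[#6][SX2H0][#6] describes an aliphatic sulfur bridging two carbons with no H on the sulfur (a thioether).
(A) has a thiol (-SH) but the sulfur has H1, not H0 bridging two carbons.
(B) contains a methylthio ether (-SCH3), which satisfies every atom and bond constraint.
(C) has a thiol (-SH) but the sulfur has H1, not H0 bridging two carbons.
(D) has a thiol (-SH) but the sulfur has H1, not H0 bridging two carbons.
So the answer is (B).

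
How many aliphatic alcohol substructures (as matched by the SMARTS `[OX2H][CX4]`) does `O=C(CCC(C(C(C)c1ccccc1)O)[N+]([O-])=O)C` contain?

[OX2H][CX4] is the SMARTS for an aliphatic alcohol: a hydroxyl oxygen bound to an sp3 (X4) carbon.
Exactly one fragment in the molecule meets all constraints, giving 1 match.

1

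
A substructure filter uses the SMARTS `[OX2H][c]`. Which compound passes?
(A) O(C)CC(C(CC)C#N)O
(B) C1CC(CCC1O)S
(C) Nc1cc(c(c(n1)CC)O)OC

C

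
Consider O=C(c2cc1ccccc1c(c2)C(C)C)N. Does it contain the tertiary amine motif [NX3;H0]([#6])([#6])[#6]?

No

The pattern [NX3;H0]([#6])([#6])[#6] describes a trivalent nitrogen with no H, bonded to three carbons — a tertiary amine.
The closest candidate here is a primary amide (-C(=O)NH2), but the amide nitrogen has H2 and only one carbon neighbour. No other fragment satisfies the full query, so there is no match.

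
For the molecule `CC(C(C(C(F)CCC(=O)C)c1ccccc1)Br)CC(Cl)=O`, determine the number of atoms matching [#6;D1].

2

The query [#6;D1] means: carbon bonded to exactly one heavy atom.
Check the 22 heavy atoms by environment: 3× C (D2) → no; 6× C (D3) → no; 2× O (D1) → no; 2× C (D1) → match; 1× Br (D1) → no; 1× F (D1) → no; 1× c (aromatic, D3) → no; 5× c (aromatic, D2) → no; 1× Cl (D1) → no.
That gives 2 matching atoms.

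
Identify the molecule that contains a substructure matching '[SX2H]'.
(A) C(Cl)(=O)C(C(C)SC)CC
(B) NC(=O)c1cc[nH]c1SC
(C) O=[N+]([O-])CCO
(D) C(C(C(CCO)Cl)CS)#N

[SX2H] describes an aliphatic sulfur with two connections, one being H (a thiol).
(A) has a methylthio ether (-SCH3) but the sulfur has H0 (bonded to two carbons), not H1.
(B) has a methylthio ether (-SCH3) but the sulfur has H0 (bonded to two carbons), not H1.
(C) has a hydroxyl group (-OH) but it is an -OH, not an -SH.
(D) contains a thiol (-SH), which satisfies every atom and bond constraint.
So the answer is (D).

D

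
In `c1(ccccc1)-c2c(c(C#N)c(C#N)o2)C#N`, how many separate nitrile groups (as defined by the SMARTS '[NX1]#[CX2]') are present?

3

[NX1]#[CX2] is the SMARTS for a nitrile: a nitrogen triple-bonded to a two-connected carbon.
The molecule carries 3 separate instances of a nitrile (-C#N) meeting every constraint; each maps to a distinct set of atoms, giving 3 matches.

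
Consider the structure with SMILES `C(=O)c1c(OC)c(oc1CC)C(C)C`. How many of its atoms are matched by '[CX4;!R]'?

The query [CX4;!R] means: aliphatic carbon with four total connections, not in a ring.
Check the 14 heavy atoms by environment: 1× o (aromatic, X2, in 5-ring) → no; 4× c (aromatic, X3, in 5-ring) → no; 6× C (X4, acyclic) → match; 1× O (X2, acyclic) → no; 1× C (X3, acyclic) → no; 1× O (X1, acyclic) → no.
That gives 6 matching atoms.

6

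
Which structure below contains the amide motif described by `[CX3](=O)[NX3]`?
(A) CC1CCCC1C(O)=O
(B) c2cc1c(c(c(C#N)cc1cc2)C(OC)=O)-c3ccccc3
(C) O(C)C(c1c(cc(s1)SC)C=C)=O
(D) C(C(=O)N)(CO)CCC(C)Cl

D

[CX3](=O)[NX3] describes a carbonyl carbon bonded to a trivalent nitrogen (an amide).
(A) has a carboxylic acid group (-C(=O)OH) but the carbonyl is bonded to O, not to an NX3 nitrogen.
(B) has a nitrile (-C#N) but the nitrile N is NX1 (triple-bonded), not NX3.
(C) has a methyl-ester group (-C(=O)OCH3) but the carbonyl is bonded to O, not to an NX3 nitrogen.
(D) contains a primary amide (-C(=O)NH2), which satisfies every atom and bond constraint.
So the answer is (D).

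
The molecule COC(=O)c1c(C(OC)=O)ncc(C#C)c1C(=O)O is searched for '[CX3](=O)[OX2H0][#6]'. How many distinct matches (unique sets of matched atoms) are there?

[CX3](=O)[OX2H0][#6] is the SMARTS for an ester: a carbonyl carbon bonded to an oxygen that is itself bonded to carbon (no H on that O).
The molecule carries 2 separate instances of a methyl-ester group (-C(=O)OCH3) meeting every constraint; each maps to a distinct set of atoms, giving 2 matches.

2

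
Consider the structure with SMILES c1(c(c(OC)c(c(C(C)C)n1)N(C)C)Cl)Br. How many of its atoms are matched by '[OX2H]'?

0

The query [OX2H] means: aliphatic oxygen with two connections, one of which is H — an -OH oxygen.
Check the 16 heavy atoms by environment: 1× n (aromatic, H0, X2) → no; 5× c (aromatic, H0, X3) → no; 1× N (H0, X3) → no; 5× C (H3, X4) → no; 1× Br (H0, X1) → no; 1× C (H1, X4) → no; 1× Cl (H0, X1) → no; 1× O (H0, X2) → no.
No environment satisfies the query, so 0 matching atoms.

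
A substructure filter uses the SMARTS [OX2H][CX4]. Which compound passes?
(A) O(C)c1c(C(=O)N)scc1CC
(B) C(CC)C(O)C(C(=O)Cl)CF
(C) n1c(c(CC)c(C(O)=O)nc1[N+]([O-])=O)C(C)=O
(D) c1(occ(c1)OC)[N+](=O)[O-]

B

[OX2H][CX4] describes a hydroxyl oxygen bound to an sp3 (X4) carbon (an aliphatic alcohol).
(A) has a methoxy ether (-OCH3) but the oxygen has H0 (ether), not H1.
(B) contains a hydroxyl group (-OH), which satisfies every atom and bond constraint.
(C) has a carboxylic acid group (-C(=O)OH) but the -OH is on a CX3 carbonyl carbon, not a CX4 carbon.
(D) has a methoxy ether (-OCH3) but the oxygen has H0 (ether), not H1.
So the answer is (B).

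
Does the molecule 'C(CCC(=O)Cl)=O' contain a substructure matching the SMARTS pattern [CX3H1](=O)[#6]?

Yes

The pattern [CX3H1](=O)[#6] describes an sp2 carbon with one H, double-bonded to O and single-bonded to carbon — an aldehyde.
The molecule carries an aldehyde (-CHO), whose atoms satisfy every constraint of the query, so the pattern matches.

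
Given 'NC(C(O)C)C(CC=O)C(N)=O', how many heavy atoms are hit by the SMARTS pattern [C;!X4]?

2

The query [C;!X4] means: aliphatic carbon that does not have four total connections.
Check the 12 heavy atoms by environment: 5× C (X4) → no; 2× C (X3) → match; 2× O (X1) → no; 2× N (X3) → no; 1× O (X2) → no.
That gives 2 matching atoms.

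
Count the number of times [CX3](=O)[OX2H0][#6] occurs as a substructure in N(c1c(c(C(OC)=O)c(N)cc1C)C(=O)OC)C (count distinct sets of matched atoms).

2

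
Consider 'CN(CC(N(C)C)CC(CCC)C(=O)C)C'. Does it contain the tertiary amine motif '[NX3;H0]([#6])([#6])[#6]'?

Yes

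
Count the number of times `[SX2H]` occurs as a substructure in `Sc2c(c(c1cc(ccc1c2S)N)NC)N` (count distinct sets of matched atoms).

2

[SX2H] is the SMARTS for a thiol: an aliphatic sulfur with two connections, one being H.
The molecule carries 2 separate instances of a thiol (-SH) meeting every constraint; each maps to a distinct set of atoms, giving 2 matches.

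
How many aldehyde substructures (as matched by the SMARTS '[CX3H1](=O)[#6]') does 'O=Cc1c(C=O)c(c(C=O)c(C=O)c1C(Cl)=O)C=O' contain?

5

[CX3H1](=O)[#6] is the SMARTS for an aldehyde: an sp2 carbon with one H, double-bonded to O and single-bonded to carbon.
The molecule carries 5 separate instances of an aldehyde (-CHO) meeting every constraint; each maps to a distinct set of atoms, giving 5 matches.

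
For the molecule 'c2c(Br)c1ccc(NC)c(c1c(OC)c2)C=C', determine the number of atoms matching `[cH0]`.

6

Check the 17 heavy atoms by environment: 6× c (aromatic, H0) → match; 4× c (aromatic, H1) → no; 1× N (H1) → no; 2× C (H3) → no; 1× C (H1) → no; 1× C (H2) → no; 1× O (H0) → no; 1× Br (H0) → no.
That gives 6 matching atoms.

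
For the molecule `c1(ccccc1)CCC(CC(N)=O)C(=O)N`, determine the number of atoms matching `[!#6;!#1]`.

4

The query [!#6;!#1] means: not carbon and not hydrogen — any heteroatom.
Check the 16 heavy atoms by environment: 6× C → no; 6× c (aromatic) → no; 2× O → match; 2× N → match.
Summing the matching environments: 2 + 2 = 4 matching atoms.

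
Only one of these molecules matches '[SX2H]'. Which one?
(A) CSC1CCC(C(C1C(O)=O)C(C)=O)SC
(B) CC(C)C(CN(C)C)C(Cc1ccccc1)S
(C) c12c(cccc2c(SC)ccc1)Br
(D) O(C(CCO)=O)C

B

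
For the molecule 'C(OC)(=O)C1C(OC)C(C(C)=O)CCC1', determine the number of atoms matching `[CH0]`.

2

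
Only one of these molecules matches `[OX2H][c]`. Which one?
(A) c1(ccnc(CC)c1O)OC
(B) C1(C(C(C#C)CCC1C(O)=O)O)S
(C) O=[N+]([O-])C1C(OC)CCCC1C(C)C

A

[OX2H][c] describes a hydroxyl oxygen attached to an aromatic carbon (a phenol).
(A) contains a hydroxyl group (-OH), which satisfies every atom and bond constraint.
(B) has a hydroxyl group (-OH) but the -OH is on an aliphatic carbon, not an aromatic c.
(C) has a methoxy ether (-OCH3) but the oxygen has H0, not H1.
So the answer is (A).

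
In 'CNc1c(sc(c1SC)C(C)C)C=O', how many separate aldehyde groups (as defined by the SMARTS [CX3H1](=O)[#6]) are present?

1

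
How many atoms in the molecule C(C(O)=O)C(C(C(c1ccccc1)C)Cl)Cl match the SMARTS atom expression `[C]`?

6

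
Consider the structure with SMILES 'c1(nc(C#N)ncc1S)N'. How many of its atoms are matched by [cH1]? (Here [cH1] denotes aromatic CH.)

1

The query [cH1] means: aromatic carbon bearing exactly one hydrogen.
Check the 10 heavy atoms by environment: 2× n (aromatic, H0) → no; 3× c (aromatic, H0) → no; 1× c (aromatic, H1) → match; 1× S (H1) → no; 1× N (H2) → no; 1× C (H0) → no; 1× N (H0) → no.
That gives 1 matching atom.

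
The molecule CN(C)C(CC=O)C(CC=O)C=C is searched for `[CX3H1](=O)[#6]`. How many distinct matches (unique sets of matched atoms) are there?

2

[CX3H1](=O)[#6] is the SMARTS for an aldehyde: an sp2 carbon with one H, double-bonded to O and single-bonded to carbon.
The molecule carries 2 separate instances of an aldehyde (-CHO) meeting every constraint; each maps to a distinct set of atoms, giving 2 matches.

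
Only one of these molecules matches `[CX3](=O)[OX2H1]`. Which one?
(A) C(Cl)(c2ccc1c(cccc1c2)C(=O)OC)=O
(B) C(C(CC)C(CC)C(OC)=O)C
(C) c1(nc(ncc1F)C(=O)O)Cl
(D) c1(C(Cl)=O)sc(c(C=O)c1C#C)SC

C

[CX3](=O)[OX2H1] describes an sp2 carbon double-bonded to O and single-bonded to an -OH oxygen (a carboxylic acid).
(A) has an acyl chloride (-C(=O)Cl) but the carbonyl is bonded to Cl, not to an -OH oxygen.
(B) has a methyl-ester group (-C(=O)OCH3) but the singly-bonded O has no H (OX2H0, not OX2H1).
(C) contains a carboxylic acid group (-C(=O)OH), which satisfies every atom and bond constraint.
(D) has an acyl chloride (-C(=O)Cl) but the carbonyl is bonded to Cl, not to an -OH oxygen.
So the answer is (C).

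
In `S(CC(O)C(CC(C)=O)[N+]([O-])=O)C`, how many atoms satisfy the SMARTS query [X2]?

2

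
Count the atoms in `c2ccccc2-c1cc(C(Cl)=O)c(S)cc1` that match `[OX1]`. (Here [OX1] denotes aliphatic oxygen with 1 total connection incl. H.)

1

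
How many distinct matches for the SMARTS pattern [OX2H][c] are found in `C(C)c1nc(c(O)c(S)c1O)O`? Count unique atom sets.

[OX2H][c] is the SMARTS for a phenol: a hydroxyl oxygen attached to an aromatic carbon.
The molecule carries 3 separate instances of a hydroxyl group (-OH) meeting every constraint; each maps to a distinct set of atoms, giving 3 matches.

3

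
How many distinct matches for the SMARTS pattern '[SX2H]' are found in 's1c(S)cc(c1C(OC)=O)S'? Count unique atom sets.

2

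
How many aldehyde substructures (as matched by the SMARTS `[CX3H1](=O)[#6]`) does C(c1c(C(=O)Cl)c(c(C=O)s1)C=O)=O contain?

[CX3H1](=O)[#6] is the SMARTS for an aldehyde: an sp2 carbon with one H, double-bonded to O and single-bonded to carbon.
The molecule carries 3 separate instances of an aldehyde (-CHO) meeting every constraint; each maps to a distinct set of atoms, giving 3 matches.

3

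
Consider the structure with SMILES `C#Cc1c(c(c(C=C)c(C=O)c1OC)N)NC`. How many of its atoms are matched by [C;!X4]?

5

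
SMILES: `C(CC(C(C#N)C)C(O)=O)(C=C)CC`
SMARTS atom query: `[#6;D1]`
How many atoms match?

3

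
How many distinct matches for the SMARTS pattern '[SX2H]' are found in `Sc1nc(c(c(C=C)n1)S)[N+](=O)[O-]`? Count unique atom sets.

[SX2H] is the SMARTS for a thiol: an aliphatic sulfur with two connections, one being H.
The molecule carries 2 separate instances of a thiol (-SH) meeting every constraint; each maps to a distinct set of atoms, giving 2 matches.

2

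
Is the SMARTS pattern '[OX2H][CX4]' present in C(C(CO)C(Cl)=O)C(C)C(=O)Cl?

Yes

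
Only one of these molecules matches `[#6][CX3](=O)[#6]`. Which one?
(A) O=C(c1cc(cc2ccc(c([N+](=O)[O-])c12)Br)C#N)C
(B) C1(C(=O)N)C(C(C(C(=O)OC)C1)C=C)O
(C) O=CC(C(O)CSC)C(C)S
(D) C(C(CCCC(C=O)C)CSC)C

A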